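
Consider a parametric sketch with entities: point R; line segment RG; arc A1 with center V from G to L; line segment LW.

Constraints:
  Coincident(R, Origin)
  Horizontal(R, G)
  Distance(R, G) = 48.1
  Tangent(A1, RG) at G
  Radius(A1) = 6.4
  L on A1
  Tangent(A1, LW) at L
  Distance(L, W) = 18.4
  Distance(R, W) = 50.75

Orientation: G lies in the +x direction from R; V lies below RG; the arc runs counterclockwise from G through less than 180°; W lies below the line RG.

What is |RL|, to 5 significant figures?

42.354

Checks: |VL| = 6.400 ✓; ∠(VL, LW) = 90.00° ✓; |LW| = 18.40 ✓; |RW| = 50.75 ✓.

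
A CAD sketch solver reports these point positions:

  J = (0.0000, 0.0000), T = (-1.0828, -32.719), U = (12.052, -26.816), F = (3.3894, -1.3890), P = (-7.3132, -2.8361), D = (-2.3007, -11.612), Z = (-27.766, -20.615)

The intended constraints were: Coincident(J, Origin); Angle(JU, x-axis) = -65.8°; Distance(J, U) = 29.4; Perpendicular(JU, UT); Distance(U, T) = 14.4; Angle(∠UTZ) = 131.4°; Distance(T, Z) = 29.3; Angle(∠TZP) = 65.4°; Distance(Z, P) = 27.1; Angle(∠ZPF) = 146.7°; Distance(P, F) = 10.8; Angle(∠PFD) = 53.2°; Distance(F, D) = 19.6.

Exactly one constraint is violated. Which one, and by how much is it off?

Distance(F, D) = 19.6 — off by 7.90.

J = (0.00, 0.00) ✓; JU at -65.80° ✓; |JU| = 29.40 ✓; ∠(JU, UT) = 90.00° ✓; |UT| = 14.40 ✓; ∠UTZ = 131.4° ✓; |TZ| = 29.30 ✓; ∠TZP = 65.40° ✓; |ZP| = 27.10 ✓; ∠ZPF = 146.7° ✓; |PF| = 10.80 ✓; ∠PFD = 53.20° ✓; |FD| = 11.70 ✗.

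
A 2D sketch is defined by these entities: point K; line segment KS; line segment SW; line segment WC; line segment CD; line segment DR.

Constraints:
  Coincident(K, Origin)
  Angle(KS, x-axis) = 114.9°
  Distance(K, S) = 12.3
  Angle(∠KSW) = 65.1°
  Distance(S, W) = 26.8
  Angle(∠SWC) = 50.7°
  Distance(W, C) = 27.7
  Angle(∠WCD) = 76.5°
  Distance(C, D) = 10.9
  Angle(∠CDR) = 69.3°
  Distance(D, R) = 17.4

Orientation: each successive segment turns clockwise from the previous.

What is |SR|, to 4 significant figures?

20.87

K is at the origin; KS runs at 114.9° with length 12.3, so S = (-5.179, 11.16). ∠KSW = 65.1° gives SW at 0.000° from the x-axis; with |SW| = 26.8, W = (21.62, 11.16). ∠SWC = 50.7° gives WC at -129.3° from the x-axis; with |WC| = 27.7, C = (4.077, -10.28). ∠WCD = 76.5° gives CD at 127.2° from the x-axis; with |CD| = 10.9, D = (-2.514, -1.597). ∠CDR = 69.3° gives DR at 16.50° from the x-axis; with |DR| = 17.4, R = (14.17, 3.345). Then |SR| = |R − S| = 20.87.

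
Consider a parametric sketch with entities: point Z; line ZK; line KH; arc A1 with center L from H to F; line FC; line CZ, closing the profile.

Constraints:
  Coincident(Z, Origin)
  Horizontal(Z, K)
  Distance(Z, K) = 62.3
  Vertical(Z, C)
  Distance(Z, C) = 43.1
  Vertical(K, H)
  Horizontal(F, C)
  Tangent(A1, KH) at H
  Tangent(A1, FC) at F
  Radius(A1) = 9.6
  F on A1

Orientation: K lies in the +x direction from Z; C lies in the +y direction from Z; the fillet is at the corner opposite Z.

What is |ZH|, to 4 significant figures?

70.74

The virtual corner opposite Z is at (62.30, 43.10). Since A1 is tangent to KH there, LH ⟂ KH and since A1 is tangent to FC there, LF ⟂ FC, with radius 9.6, so the center L sits 9.6 in from both sides at L = (52.70, 33.50). That places the tangent points at H = (62.30, 33.50) on KH and F = (52.70, 43.10) on FC. Then |ZH| = |H − Z| = 70.74.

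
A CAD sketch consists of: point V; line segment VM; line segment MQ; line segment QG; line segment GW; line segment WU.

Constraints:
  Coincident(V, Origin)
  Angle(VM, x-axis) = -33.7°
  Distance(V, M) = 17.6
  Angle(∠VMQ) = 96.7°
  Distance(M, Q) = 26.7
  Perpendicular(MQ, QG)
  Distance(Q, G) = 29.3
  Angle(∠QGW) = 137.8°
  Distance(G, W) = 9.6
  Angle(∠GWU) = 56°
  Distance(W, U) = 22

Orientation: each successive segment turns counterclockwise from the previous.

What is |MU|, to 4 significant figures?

21.25

∠QGW = 137.8° gives GW at -178.2° from the x-axis; with |GW| = 9.6, W = (0.03886, 29.26). ∠GWU = 56.0° gives WU at -54.20° from the x-axis; with |WU| = 22.0, U = (12.91, 11.41). Then |MU| = |U − M| = 21.25.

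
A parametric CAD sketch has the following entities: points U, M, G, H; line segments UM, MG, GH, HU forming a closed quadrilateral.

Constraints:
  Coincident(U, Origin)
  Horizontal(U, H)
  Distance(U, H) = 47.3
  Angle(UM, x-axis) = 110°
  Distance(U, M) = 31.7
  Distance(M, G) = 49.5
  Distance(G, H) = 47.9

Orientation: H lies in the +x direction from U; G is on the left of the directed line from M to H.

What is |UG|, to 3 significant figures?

58.6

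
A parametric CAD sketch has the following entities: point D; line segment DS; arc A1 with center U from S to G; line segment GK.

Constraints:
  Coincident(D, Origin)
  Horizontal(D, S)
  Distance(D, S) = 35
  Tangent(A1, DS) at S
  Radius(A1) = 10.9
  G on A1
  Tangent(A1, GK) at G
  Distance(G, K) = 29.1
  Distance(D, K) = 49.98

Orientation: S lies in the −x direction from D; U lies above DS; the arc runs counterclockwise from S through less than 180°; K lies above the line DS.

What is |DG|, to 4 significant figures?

27.20

Checks: |UG| = 10.90 ✓; ∠(UG, GK) = 90.00° ✓; |GK| = 29.10 ✓; |DK| = 49.98 ✓.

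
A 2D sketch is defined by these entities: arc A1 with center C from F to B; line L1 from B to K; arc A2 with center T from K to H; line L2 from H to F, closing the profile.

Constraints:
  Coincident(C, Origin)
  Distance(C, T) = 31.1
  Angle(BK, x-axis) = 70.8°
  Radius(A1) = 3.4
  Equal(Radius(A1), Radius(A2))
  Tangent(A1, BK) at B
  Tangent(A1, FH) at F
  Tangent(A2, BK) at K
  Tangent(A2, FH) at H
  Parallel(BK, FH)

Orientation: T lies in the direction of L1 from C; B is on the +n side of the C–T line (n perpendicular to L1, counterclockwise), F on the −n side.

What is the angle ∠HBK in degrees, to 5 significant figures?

12.334°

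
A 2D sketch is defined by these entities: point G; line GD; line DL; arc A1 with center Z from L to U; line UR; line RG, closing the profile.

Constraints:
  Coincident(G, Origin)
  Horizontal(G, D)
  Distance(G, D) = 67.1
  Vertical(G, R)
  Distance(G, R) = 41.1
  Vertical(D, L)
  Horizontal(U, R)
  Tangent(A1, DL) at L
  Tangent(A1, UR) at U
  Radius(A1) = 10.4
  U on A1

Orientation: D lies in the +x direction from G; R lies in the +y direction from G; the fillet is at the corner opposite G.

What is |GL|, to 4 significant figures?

73.79

G is at the origin; GD is horizontal with |GD| = 67.1 and D on the +x side, so D = (67.10, 0.000). G and R share the same x with |GR| = 41.1 and R on the +y side, so R = (0.000, 41.10). The virtual corner opposite G is at (67.10, 41.10). Tangency of A1 to DL means the radius ZL is perpendicular to DL and since A1 is tangent to UR there, ZU ⟂ UR, with radius 10.4, so the center Z sits 10.4 in from both sides at Z = (56.70, 30.70). That places the tangent points at L = (67.10, 30.70) on DL and U = (56.70, 41.10) on UR. Then |GL| = |L − G| = 73.79.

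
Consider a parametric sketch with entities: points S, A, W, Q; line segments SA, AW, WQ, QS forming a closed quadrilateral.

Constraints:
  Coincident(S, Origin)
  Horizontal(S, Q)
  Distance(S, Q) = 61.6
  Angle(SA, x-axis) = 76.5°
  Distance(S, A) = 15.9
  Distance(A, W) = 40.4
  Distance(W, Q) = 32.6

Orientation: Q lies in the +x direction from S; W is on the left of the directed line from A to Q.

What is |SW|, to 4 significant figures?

50.14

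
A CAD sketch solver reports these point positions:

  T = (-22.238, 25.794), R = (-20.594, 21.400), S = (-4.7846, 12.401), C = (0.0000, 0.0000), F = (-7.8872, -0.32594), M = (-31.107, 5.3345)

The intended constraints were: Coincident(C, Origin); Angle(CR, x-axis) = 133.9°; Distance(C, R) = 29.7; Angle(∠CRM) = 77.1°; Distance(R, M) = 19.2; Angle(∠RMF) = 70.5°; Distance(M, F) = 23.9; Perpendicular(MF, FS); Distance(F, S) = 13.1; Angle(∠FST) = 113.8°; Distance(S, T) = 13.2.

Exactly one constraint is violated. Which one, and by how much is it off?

Distance(S, T) = 13.2 — off by 8.80.

C = (0.00, 0.00) ✓; CR at 133.9° ✓; |CR| = 29.70 ✓; ∠CRM = 77.10° ✓; |RM| = 19.20 ✓; ∠RMF = 70.50° ✓; |MF| = 23.90 ✓; ∠(MF, FS) = 90.00° ✓; |FS| = 13.10 ✓; ∠FST = 113.8° ✓; |ST| = 22.00 ✗.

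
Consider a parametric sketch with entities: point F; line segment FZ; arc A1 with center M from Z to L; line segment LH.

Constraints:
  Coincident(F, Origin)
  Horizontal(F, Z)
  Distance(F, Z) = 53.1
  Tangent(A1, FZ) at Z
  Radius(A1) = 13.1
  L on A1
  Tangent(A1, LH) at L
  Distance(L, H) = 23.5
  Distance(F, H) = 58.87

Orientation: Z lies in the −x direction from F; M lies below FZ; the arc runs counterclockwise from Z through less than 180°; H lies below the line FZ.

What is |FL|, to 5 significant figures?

65.961

Checks: F.y = 0.00, Z.y = 0.00 ✓; |ML| = 13.10 ✓; ∠(ML, LH) = 90.00° ✓; |LH| = 23.50 ✓; |FH| = 58.87 ✓.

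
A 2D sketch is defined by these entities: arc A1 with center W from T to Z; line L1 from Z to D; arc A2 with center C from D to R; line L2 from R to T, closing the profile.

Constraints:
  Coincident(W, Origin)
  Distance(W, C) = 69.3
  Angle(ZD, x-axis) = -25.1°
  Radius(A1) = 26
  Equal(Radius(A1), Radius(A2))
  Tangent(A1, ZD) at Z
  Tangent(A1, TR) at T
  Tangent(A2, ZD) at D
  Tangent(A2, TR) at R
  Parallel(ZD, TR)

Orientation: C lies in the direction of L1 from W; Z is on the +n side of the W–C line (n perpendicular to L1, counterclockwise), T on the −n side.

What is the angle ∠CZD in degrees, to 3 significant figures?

20.6°

Tangency of A1 to both parallel lines with radius 26.0 puts Z and T at W ± 26.0·n: Z = (11.0, 23.5), T = (-11.0, -23.5). Equal radii place D and R the same way about C: D = C + 26.0·n = (73.8, -5.85), R = C − 26.0·n = (51.7, -52.9). Then cos ∠CZD = ZC·ZD / (|ZC||ZD|), giving 20.6°.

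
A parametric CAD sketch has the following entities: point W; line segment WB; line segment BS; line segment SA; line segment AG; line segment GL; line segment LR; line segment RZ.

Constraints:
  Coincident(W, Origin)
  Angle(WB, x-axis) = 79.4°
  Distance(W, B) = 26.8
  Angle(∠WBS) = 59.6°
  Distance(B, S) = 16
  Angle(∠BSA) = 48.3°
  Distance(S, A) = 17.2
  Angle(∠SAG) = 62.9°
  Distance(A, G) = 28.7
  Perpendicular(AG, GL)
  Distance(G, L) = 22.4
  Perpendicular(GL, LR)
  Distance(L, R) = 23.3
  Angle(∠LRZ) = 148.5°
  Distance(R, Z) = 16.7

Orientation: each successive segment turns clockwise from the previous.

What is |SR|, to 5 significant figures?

7.4950

W is at the origin; WB runs at 79.4° with length 26.8, so B = (4.9299, 26.343). ∠WBS = 59.6° gives BS at -41.000° from the x-axis; with |BS| = 16.0, S = (17.005, 15.846). ∠BSA = 48.3° gives SA at -172.70° from the x-axis; with |SA| = 17.2, A = (-0.055335, 13.660). ∠SAG = 62.9° gives AG at 70.200° from the x-axis; with |AG| = 28.7, G = (9.6664, 40.663). AG is perpendicular to GL, so GL runs at -19.800°; with |GL| = 22.4, L = (30.742, 33.076). GL is perpendicular to LR, so LR runs at -109.80°; with |LR| = 23.3, R = (22.850, 11.153). Then |SR| = |R − S| = 7.4950.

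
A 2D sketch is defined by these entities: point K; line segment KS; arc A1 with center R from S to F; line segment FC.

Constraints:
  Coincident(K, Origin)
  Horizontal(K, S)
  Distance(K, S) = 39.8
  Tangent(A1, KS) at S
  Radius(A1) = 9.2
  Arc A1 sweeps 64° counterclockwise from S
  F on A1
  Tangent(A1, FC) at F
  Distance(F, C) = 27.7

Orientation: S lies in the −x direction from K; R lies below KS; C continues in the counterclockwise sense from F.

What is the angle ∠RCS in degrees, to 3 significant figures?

10.2°

K is at the origin; K and S share the same y with |KS| = 39.8 and S on the −x side, so S = (-39.8, 0.00). The tangent condition forces RS to be normal to KS, so R = S + (0, -9.2) = (-39.8, -9.20). On A1, S sits at bearing 90° from R; a 64° counterclockwise sweep puts F at bearing 154°, so F = R + 9.2·(cos 154°, sin 154°) = (-48.1, -5.17). The tangent condition forces RF to be normal to FC, so FC runs along (−sin 154°, cos 154°); with |FC| = 27.7, C = (-60.2, -30.1). Then cos ∠RCS = CR·CS / (|CR||CS|), giving 10.2°.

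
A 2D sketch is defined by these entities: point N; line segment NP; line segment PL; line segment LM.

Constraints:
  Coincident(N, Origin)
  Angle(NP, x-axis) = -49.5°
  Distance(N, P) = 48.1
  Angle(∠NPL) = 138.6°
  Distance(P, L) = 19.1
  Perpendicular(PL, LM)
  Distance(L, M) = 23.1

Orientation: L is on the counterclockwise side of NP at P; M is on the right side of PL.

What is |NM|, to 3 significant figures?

77.8

N is at the origin; NP runs at -49.5° with length 48.1, so P = 48.1·(cos -49.5°, sin -49.5°) = (31.2, -36.6). ∠NPL = 138.6°, so PL runs at -49.5° + (180° − 138.6°) = -8.10° from the x-axis; with |PL| = 19.1, L = P + 19.1·(cos -8.10°, sin -8.10°) = (50.1, -39.3). PL is perpendicular to LM; with |LM| = 23.1 on the right of PL, M = L + 23.1·(-0.141, -0.990) = (46.9, -62.1). Then |NM| = |M − N| = 77.8.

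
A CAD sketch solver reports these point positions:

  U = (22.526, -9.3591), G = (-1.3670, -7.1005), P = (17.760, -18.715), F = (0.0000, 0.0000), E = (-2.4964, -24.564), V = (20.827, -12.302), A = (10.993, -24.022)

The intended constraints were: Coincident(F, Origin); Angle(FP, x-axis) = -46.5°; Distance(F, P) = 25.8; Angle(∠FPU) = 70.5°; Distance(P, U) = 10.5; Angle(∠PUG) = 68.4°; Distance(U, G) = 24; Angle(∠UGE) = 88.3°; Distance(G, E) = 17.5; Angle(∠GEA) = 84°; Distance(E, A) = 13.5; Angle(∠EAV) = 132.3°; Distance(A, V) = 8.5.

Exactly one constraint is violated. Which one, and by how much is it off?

Distance(A, V) = 8.5 — off by 6.80.

F = (0.00, 0.00) ✓; FP at -46.50° ✓; |FP| = 25.80 ✓; ∠FPU = 70.50° ✓; |PU| = 10.50 ✓; ∠PUG = 68.41° ✓; |UG| = 24.00 ✓; ∠UGE = 88.30° ✓; |GE| = 17.50 ✓; ∠GEA = 84.00° ✓; |EA| = 13.50 ✓; ∠EAV = 132.3° ✓; |AV| = 15.30 ✗.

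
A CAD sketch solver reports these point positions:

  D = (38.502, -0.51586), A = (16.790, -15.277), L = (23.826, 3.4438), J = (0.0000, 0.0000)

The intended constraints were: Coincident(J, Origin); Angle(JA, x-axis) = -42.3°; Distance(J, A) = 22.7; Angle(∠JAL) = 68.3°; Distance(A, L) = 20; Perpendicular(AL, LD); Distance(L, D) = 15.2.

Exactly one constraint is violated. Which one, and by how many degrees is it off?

Perpendicular(AL, LD) — off by 5.50°.

J = (0.00, 0.00) ✓; JA at -42.30° ✓; |JA| = 22.70 ✓; ∠JAL = 68.30° ✓; |AL| = 20.00 ✓; ∠(AL, LD) = 84.50° ✗; |LD| = 15.20 ✓.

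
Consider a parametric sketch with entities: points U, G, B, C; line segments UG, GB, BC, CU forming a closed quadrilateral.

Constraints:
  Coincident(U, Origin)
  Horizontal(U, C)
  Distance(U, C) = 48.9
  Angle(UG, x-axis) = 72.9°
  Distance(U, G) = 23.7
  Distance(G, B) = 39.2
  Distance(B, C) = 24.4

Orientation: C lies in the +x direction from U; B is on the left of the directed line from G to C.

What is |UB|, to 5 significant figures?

52.118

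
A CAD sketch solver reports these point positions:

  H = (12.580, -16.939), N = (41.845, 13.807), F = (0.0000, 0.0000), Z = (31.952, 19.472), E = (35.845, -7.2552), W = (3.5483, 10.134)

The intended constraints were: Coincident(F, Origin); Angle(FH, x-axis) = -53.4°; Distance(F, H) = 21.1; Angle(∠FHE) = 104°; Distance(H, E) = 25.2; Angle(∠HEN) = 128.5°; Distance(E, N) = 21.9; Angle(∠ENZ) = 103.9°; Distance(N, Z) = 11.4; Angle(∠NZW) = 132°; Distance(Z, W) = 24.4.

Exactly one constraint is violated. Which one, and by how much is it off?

Distance(Z, W) = 24.4 — off by 5.50.

F = (0.00, 0.00) ✓; FH at -53.40° ✓; |FH| = 21.10 ✓; ∠FHE = 104.0° ✓; |HE| = 25.20 ✓; ∠HEN = 128.5° ✓; |EN| = 21.90 ✓; ∠ENZ = 103.9° ✓; |NZ| = 11.40 ✓; ∠NZW = 132.0° ✓; |ZW| = 29.90 ✗.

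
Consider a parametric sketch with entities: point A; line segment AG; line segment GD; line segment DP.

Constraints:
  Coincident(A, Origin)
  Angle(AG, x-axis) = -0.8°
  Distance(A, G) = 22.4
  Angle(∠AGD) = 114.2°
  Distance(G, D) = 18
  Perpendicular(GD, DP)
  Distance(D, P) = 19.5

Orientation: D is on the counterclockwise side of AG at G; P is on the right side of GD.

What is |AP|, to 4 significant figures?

48.31

A is at the origin; AG runs at -0.8° with length 22.4, so G = 22.4·(cos -0.8°, sin -0.8°) = (22.40, -0.3128). ∠AGD = 114.2°, so GD runs at -0.8° + (180° − 114.2°) = 65.00° from the x-axis; with |GD| = 18.0, D = G + 18.0·(cos 65.00°, sin 65.00°) = (30.00, 16.00). GD is perpendicular to DP; with |DP| = 19.5 on the right of GD, P = D + 19.5·(0.9063, -0.4226) = (47.68, 7.760). Then |AP| = |P − A| = 48.31.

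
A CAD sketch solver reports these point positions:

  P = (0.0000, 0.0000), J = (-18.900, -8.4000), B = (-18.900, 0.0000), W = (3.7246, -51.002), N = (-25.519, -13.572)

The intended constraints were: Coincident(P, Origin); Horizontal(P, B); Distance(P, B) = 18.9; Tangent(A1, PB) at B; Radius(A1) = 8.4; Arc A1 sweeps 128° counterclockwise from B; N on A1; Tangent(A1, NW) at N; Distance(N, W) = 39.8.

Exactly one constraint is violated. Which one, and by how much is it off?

Distance(N, W) = 39.8 — off by 7.70.

P = (0.00, 0.00) ✓; P.y = 0.00, B.y = 0.00 ✓; |PB| = 18.90 ✓; ∠(JB, BP) = 90.00° ✓; |JB| = 8.400 ✓; bearing(J→N) − bearing(J→B) = 128.0° ✓; |JN| = 8.400 ✓; ∠(JN, NW) = 90.00° ✓; |NW| = 47.50 ✗.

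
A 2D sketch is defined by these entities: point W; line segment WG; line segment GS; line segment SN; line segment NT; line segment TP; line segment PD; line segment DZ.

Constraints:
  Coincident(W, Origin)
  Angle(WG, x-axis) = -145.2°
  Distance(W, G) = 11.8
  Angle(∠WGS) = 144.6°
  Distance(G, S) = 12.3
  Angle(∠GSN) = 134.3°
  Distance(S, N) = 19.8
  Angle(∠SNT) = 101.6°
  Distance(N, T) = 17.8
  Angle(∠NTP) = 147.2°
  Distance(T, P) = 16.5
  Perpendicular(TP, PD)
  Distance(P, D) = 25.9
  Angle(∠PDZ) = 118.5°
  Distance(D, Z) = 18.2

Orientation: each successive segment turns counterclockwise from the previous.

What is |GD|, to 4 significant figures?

14.77

∠NTP = 147.2° gives TP at 47.10° from the x-axis; with |TP| = 16.5, P = (23.27, -19.63). TP ⟂ PD, so PD runs at 137.1°; with |PD| = 25.9, D = (4.300, -2.004). Then |GD| = |D − G| = 14.77.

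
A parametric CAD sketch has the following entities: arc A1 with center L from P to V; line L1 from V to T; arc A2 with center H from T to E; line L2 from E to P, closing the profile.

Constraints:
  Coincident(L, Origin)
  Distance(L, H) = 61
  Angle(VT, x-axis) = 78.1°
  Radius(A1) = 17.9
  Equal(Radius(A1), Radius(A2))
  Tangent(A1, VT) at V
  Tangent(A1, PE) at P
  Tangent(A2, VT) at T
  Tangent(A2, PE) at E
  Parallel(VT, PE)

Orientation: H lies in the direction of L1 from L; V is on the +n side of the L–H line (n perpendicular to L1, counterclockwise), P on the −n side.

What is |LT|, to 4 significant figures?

63.57

The slot axis is L1's direction at 78.1°, so u = (cos 78.1°, sin 78.1°) = (0.2062, 0.9785) and n = (−sin 78.1°, cos 78.1°) = (-0.9785, 0.2062). L is at the origin and H lies 61.0 along u from L, so H = 61.0·u = (12.58, 59.69). Tangency of A1 to both parallel lines with radius 17.9 puts V and P at L ± 17.9·n: V = (-17.52, 3.691), P = (17.52, -3.691). Equal radii place T and E the same way about H: T = H + 17.9·n = (-4.937, 63.38), E = H − 17.9·n = (30.09, 56.00). Then |LT| = |T − L| = 63.57.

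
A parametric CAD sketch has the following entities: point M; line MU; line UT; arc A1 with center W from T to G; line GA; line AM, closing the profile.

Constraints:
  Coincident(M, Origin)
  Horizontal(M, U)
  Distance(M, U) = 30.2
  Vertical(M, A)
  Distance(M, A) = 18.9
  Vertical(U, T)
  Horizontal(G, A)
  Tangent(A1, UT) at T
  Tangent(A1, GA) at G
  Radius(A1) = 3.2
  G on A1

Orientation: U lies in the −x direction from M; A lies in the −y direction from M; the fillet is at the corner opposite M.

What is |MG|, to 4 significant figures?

32.96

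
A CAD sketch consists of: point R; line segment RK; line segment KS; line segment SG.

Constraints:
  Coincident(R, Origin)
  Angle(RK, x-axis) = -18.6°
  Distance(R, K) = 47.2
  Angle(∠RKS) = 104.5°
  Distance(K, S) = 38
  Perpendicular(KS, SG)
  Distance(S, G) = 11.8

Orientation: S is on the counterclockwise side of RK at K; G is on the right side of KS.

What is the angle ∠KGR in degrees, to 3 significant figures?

31.8°

∠RKS = 104.5°, so KS runs at -18.6° + (180° − 104.5°) = 56.9° from the x-axis; with |KS| = 38.0, S = K + 38.0·(cos 56.9°, sin 56.9°) = (65.5, 16.8). The perpendicularity gives SG at right angles to KS; with |SG| = 11.8 on the right of KS, G = S + 11.8·(0.838, -0.546) = (75.4, 10.3). Then cos ∠KGR = GK·GR / (|GK||GR|), giving 31.8°.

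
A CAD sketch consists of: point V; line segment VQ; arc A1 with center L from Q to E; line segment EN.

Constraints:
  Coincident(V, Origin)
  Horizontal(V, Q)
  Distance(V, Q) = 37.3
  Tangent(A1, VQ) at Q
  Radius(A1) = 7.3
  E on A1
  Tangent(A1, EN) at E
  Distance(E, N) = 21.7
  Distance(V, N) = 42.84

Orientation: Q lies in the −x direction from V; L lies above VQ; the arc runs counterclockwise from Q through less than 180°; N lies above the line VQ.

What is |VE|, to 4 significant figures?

30.98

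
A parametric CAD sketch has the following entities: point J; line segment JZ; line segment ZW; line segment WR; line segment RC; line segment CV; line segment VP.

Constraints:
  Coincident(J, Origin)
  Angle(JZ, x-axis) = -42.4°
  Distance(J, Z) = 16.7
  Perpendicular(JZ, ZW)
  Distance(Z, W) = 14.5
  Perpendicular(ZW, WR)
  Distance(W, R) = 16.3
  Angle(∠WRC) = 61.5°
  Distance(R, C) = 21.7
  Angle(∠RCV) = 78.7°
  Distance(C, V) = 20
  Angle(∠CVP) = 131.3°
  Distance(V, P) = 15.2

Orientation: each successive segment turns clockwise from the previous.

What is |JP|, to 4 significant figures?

35.38

∠RCV = 78.7° gives CV at -82.20° from the x-axis; with |CV| = 20.0, V = (13.74, -23.69). ∠CVP = 131.3° gives VP at -130.9° from the x-axis; with |VP| = 15.2, P = (3.786, -35.18). Then |JP| = |P − J| = 35.38.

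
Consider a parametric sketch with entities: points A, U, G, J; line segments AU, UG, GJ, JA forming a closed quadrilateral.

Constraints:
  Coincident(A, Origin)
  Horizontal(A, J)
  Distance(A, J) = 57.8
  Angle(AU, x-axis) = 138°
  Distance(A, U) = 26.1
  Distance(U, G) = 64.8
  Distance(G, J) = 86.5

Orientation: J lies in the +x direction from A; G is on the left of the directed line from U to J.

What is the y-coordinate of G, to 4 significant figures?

73.78

A is at the origin; A and J share the same y with |AJ| = 57.8 and J in +x, so J = (57.8, 0). AU runs at 138.0° with |AU| = 26.1, so U = (-19.40, 17.46). G is determined by |UG| = 64.8 and |GJ| = 86.5 together: it lies at the intersection of circle(U, 64.8) and circle(J, 86.5). With |UJ| = 79.15, the foot of the radical line on UJ is 18.83 from U and the perpendicular offset is √(64.8² − 18.83²) = 62.00. Taking the left-of-UJ solution: G = (12.65, 73.78).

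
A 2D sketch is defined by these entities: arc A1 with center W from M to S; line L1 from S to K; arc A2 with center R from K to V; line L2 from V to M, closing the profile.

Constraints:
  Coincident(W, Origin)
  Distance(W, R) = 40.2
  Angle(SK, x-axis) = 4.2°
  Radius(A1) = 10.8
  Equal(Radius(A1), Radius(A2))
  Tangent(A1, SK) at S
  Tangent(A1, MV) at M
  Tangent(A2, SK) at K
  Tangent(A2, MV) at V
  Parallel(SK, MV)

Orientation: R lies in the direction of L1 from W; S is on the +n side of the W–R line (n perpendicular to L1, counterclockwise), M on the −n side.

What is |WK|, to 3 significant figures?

41.6

Tangency of A1 to both parallel lines with radius 10.8 puts S and M at W ± 10.8·n: S = (-0.791, 10.8), M = (0.791, -10.8). Equal radii place K and V the same way about R: K = R + 10.8·n = (39.3, 13.7), V = R − 10.8·n = (40.9, -7.83). Then |WK| = |K − W| = 41.6.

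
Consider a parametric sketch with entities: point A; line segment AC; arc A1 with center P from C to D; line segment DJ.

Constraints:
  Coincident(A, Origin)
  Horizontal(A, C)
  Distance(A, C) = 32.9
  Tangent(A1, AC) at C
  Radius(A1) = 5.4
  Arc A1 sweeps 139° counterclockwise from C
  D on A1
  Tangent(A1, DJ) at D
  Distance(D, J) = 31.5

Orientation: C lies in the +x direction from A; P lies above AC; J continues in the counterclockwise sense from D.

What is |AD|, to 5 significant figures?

37.654

A is at the origin; AC is horizontal with |AC| = 32.9 and C on the +x side, so C = (32.900, 0.0000). Tangency of A1 to AC means the radius PC is perpendicular to AC, so P = C + (0, 5.4) = (32.900, 5.4000). On A1, C sits at bearing -90° from P; a 139° counterclockwise sweep puts D at bearing 49°, so D = P + 5.4·(cos 49°, sin 49°) = (36.443, 9.4754). Then |AD| = |D − A| = 37.654.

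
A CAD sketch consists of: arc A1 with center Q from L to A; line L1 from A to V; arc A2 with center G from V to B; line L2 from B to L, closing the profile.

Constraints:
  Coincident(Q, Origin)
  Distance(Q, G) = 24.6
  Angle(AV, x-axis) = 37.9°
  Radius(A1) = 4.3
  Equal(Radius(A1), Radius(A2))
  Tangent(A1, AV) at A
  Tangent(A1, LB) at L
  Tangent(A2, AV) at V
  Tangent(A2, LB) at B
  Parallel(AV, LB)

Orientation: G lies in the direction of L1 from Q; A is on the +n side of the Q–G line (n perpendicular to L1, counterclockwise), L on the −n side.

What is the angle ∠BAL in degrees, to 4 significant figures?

70.73°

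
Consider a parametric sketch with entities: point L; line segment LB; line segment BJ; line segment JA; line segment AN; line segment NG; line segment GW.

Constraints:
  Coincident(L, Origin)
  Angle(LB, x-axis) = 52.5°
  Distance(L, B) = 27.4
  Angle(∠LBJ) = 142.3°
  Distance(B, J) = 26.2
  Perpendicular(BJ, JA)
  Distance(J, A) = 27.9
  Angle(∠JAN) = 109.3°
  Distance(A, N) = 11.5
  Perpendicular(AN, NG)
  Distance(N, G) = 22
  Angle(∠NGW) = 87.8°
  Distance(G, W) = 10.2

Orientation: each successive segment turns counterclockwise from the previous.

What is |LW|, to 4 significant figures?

40.48

AN is perpendicular to NG, so NG runs at -19.10°; with |NG| = 22.0, G = (5.715, 29.77). ∠NGW = 87.8° gives GW at 73.10° from the x-axis; with |GW| = 10.2, W = (8.680, 39.53). Then |LW| = |W − L| = 40.48.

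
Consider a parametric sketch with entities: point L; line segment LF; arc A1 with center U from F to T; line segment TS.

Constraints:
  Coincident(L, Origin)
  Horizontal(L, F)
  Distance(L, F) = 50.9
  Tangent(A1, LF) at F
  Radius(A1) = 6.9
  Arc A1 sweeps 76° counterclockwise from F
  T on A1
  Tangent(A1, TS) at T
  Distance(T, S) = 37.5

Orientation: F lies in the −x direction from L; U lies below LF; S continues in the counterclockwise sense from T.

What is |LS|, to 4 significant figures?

78.59

On A1, F sits at bearing 90° from U; a 76° counterclockwise sweep puts T at bearing 166°, so T = U + 6.9·(cos 166°, sin 166°) = (-57.60, -5.231). Since A1 is tangent to TS there, UT ⟂ TS, so TS runs along (−sin 166°, cos 166°); with |TS| = 37.5, S = (-66.67, -41.62). Then |LS| = |S − L| = 78.59.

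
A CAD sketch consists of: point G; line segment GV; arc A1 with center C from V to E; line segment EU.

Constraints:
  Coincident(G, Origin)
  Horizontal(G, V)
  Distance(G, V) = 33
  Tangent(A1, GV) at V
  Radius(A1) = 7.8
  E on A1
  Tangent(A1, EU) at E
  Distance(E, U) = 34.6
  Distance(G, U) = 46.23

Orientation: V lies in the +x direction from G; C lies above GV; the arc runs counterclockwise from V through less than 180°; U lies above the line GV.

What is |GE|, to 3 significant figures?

41.4

Checks: |CE| = 7.800 ✓; ∠(CE, EU) = 90.00° ✓; |EU| = 34.60 ✓; |GU| = 46.23 ✓.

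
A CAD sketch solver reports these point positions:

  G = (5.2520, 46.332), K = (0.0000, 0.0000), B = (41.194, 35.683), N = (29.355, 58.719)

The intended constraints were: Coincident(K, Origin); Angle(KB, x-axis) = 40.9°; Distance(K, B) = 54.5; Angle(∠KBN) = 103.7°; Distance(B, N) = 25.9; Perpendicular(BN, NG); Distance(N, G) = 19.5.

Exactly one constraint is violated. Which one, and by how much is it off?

Distance(N, G) = 19.5 — off by 7.60.

K = (0.00, 0.00) ✓; KB at 40.90° ✓; |KB| = 54.50 ✓; ∠KBN = 103.7° ✓; |BN| = 25.90 ✓; ∠(BN, NG) = 90.00° ✓; |NG| = 27.10 ✗.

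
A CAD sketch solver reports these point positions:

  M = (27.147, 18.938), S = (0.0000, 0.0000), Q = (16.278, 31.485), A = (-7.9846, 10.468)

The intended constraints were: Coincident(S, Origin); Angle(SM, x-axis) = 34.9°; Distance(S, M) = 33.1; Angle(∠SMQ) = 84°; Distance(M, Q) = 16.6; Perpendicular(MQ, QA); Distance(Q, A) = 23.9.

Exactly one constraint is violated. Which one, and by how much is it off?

Distance(Q, A) = 23.9 — off by 8.20.

S = (0.00, 0.00) ✓; SM at 34.90° ✓; |SM| = 33.10 ✓; ∠SMQ = 84.00° ✓; |MQ| = 16.60 ✓; ∠(MQ, QA) = 90.00° ✓; |QA| = 32.10 ✗.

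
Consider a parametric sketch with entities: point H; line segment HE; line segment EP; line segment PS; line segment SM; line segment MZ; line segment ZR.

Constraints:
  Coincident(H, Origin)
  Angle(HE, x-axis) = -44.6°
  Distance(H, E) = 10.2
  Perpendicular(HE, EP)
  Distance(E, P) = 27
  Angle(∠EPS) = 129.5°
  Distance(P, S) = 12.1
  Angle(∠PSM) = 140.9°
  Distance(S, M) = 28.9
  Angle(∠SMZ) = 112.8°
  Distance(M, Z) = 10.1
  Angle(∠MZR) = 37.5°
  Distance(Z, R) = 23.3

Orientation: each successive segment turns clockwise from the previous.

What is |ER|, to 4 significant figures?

43.01

H is at the origin; HE runs at -44.6° with length 10.2, so E = (7.263, -7.162). HE ⟂ EP, so EP runs at -134.6°; with |EP| = 27.0, P = (-11.70, -26.39). ∠EPS = 129.5° gives PS at 174.9° from the x-axis; with |PS| = 12.1, S = (-23.75, -25.31). ∠PSM = 140.9° gives SM at 135.8° from the x-axis; with |SM| = 28.9, M = (-44.47, -5.163). ∠SMZ = 112.8° gives MZ at 68.60° from the x-axis; with |MZ| = 10.1, Z = (-40.78, 4.241). ∠MZR = 37.5° gives ZR at -73.90° from the x-axis; with |ZR| = 23.3, R = (-34.32, -18.15). Then |ER| = |R − E| = 43.01.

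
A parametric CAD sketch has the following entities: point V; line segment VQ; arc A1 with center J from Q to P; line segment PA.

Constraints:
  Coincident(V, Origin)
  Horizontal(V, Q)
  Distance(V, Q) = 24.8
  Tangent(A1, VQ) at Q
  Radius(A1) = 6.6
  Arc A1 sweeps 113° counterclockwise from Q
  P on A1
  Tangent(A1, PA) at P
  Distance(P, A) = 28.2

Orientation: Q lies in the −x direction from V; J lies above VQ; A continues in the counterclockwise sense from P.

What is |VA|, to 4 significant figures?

46.04

V is at the origin; VQ is horizontal with |VQ| = 24.8 and Q on the −x side, so Q = (-24.80, 0.000). Since A1 is tangent to VQ there, JQ ⟂ VQ, so J = Q + (0, 6.6) = (-24.80, 6.600). On A1, Q sits at bearing -90° from J; a 113° counterclockwise sweep puts P at bearing 23°, so P = J + 6.6·(cos 23°, sin 23°) = (-18.72, 9.179). The tangent condition forces JP to be normal to PA, so PA runs along (−sin 23°, cos 23°); with |PA| = 28.2, A = (-29.74, 35.14). Then |VA| = |A − V| = 46.04.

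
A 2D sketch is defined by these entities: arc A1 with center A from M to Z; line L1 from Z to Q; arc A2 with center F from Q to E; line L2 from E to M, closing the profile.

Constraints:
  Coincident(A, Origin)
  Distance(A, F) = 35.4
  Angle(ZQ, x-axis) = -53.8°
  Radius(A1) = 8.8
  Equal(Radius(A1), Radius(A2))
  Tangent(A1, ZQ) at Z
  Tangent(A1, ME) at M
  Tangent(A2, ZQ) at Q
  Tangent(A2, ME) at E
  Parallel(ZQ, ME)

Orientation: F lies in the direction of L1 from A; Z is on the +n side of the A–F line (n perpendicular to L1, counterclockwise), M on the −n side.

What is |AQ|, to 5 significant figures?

36.477

Tangency of A1 to both parallel lines with radius 8.8 puts Z and M at A ± 8.8·n: Z = (7.1013, 5.1973), M = (-7.1013, -5.1973). Equal radii place Q and E the same way about F: Q = F + 8.8·n = (28.009, -23.369), E = F − 8.8·n = (13.806, -33.764). Then |AQ| = |Q − A| = 36.477.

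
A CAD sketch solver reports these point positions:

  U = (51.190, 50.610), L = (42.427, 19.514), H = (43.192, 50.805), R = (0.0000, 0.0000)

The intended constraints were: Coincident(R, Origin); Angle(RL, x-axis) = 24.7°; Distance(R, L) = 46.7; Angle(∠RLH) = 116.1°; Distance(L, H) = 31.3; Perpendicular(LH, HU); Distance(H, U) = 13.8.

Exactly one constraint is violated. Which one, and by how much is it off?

Distance(H, U) = 13.8 — off by 5.80.

R = (0.00, 0.00) ✓; RL at 24.70° ✓; |RL| = 46.70 ✓; ∠RLH = 116.1° ✓; |LH| = 31.30 ✓; ∠(LH, HU) = 90.00° ✓; |HU| = 8.000 ✗.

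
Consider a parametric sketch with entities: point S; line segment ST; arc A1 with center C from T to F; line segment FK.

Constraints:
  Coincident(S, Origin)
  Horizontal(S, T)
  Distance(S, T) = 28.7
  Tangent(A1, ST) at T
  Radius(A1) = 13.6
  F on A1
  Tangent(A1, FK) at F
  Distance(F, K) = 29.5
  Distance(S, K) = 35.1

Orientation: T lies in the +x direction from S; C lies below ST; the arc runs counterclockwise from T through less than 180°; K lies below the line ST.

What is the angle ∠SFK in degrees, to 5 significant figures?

91.705°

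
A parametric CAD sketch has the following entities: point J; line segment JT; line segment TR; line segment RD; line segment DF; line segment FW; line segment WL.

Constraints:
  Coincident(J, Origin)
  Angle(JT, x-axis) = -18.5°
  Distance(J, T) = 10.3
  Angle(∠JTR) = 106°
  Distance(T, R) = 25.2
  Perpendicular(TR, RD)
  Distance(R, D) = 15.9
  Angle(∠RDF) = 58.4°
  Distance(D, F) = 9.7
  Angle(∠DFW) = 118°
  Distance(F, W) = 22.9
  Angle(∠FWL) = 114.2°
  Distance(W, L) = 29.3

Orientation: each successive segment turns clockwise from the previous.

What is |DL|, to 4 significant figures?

43.44

J is at the origin; JT runs at -18.5° with length 10.3, so T = (9.768, -3.268). ∠JTR = 106.0° gives TR at -92.50° from the x-axis; with |TR| = 25.2, R = (8.669, -28.44). TR ⟂ RD, so RD runs at 177.5°; with |RD| = 15.9, D = (-7.216, -27.75). ∠RDF = 58.4° gives DF at 55.90° from the x-axis; with |DF| = 9.7, F = (-1.778, -19.72). ∠DFW = 118.0° gives FW at -6.100° from the x-axis; with |FW| = 22.9, W = (20.99, -22.15). ∠FWL = 114.2° gives WL at -71.90° from the x-axis; with |WL| = 29.3, L = (30.10, -50.00). Then |DL| = |L − D| = 43.44.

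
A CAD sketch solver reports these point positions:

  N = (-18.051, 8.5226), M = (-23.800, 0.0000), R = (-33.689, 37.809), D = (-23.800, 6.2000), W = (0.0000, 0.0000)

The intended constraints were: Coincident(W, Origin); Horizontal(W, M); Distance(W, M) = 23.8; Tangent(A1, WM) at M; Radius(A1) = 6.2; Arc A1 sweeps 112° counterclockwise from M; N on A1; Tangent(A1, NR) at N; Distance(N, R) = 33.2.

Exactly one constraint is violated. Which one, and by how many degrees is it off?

Tangent(A1, NR) at N — off by 6.10°.

W = (0.00, 0.00) ✓; W.y = 0.00, M.y = 0.00 ✓; |WM| = 23.80 ✓; ∠(DM, MW) = 90.00° ✓; |DM| = 6.200 ✓; bearing(D→N) − bearing(D→M) = 112.0° ✓; |DN| = 6.200 ✓; ∠(DN, NR) = 83.90° ✗; |NR| = 33.20 ✓.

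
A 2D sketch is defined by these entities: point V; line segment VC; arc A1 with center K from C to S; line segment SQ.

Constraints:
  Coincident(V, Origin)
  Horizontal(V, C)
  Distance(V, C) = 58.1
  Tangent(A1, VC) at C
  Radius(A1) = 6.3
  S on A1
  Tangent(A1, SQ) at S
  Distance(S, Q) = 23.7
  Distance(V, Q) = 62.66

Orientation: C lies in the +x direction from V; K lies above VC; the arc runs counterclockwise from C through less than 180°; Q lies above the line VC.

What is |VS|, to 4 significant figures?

64.50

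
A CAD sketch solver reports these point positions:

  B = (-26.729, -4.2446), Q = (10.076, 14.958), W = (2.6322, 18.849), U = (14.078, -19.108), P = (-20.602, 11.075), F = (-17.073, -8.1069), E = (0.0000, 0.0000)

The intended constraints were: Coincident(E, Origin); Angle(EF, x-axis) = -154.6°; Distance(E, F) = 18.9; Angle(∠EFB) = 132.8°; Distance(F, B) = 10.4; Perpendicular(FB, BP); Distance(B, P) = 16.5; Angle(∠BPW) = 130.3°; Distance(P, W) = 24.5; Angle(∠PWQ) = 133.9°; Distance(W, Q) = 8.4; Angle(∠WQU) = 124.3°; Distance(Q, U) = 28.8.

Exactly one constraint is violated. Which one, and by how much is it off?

Distance(Q, U) = 28.8 — off by 5.50.

E = (0.00, 0.00) ✓; EF at -154.6° ✓; |EF| = 18.90 ✓; ∠EFB = 132.8° ✓; |FB| = 10.40 ✓; ∠(FB, BP) = 90.00° ✓; |BP| = 16.50 ✓; ∠BPW = 130.3° ✓; |PW| = 24.50 ✓; ∠PWQ = 133.9° ✓; |WQ| = 8.399 ✓; ∠WQU = 124.3° ✓; |QU| = 34.30 ✗.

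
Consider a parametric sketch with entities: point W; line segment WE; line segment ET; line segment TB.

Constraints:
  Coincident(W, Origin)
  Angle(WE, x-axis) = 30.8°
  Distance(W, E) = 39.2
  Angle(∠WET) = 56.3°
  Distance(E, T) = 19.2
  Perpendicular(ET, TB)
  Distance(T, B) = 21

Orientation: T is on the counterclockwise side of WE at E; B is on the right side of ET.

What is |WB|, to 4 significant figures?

53.67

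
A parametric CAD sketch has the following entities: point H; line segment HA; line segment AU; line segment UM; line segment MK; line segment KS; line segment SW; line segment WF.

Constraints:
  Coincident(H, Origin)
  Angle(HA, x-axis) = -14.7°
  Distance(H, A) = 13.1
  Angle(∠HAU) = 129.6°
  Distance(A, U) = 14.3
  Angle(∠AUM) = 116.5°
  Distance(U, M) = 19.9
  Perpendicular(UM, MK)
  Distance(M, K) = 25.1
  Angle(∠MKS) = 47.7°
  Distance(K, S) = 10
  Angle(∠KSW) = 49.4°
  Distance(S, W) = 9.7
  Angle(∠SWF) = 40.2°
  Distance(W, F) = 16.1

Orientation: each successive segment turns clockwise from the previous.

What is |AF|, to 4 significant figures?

23.92

H is at the origin; HA runs at -14.7° with length 13.1, so A = (12.67, -3.324). ∠HAU = 129.6° gives AU at -65.10° from the x-axis; with |AU| = 14.3, U = (18.69, -16.29). ∠AUM = 116.5° gives UM at -128.6° from the x-axis; with |UM| = 19.9, M = (6.277, -31.85). The perpendicularity gives MK at right angles to UM, so MK runs at 141.4°; with |MK| = 25.1, K = (-13.34, -16.19). ∠MKS = 47.7° gives KS at 9.100° from the x-axis; with |KS| = 10.0, S = (-3.465, -14.61). ∠KSW = 49.4° gives SW at -121.5° from the x-axis; with |SW| = 9.7, W = (-8.533, -22.88). ∠SWF = 40.2° gives WF at 98.70° from the x-axis; with |WF| = 16.1, F = (-10.97, -6.962). Then |AF| = |F − A| = 23.92.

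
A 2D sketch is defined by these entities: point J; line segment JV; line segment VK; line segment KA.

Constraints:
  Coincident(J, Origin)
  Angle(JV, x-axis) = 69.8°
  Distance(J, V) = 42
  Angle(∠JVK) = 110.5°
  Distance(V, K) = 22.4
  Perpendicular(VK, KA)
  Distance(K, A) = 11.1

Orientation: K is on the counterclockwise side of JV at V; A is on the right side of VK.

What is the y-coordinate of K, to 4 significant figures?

54.02

J is at the origin; JV runs at 69.8° with length 42.0, so V = 42.0·(cos 69.8°, sin 69.8°) = (14.50, 39.42). ∠JVK = 110.5°, so VK runs at 69.8° + (180° − 110.5°) = 139.3° from the x-axis; with |VK| = 22.4, K = V + 22.4·(cos 139.3°, sin 139.3°) = (-2.480, 54.02). So K.y = 54.02.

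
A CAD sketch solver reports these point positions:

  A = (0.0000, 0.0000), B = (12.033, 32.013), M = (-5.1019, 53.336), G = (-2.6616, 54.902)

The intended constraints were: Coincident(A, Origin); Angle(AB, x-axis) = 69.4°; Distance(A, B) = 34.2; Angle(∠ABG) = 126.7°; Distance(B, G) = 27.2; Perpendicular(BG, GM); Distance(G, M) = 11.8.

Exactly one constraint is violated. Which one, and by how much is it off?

Distance(G, M) = 11.8 — off by 8.90.

A = (0.00, 0.00) ✓; AB at 69.40° ✓; |AB| = 34.20 ✓; ∠ABG = 126.7° ✓; |BG| = 27.20 ✓; ∠(BG, GM) = 89.99° ✓; |GM| = 2.900 ✗.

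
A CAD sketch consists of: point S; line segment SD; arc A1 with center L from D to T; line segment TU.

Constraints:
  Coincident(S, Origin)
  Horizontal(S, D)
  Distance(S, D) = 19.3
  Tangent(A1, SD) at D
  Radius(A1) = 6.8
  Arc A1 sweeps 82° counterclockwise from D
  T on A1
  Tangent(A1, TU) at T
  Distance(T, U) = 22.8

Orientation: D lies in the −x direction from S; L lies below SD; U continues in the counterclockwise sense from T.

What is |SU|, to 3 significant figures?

40.8

S is at the origin; S and D share the same y with |SD| = 19.3 and D on the −x side, so D = (-19.3, 0.00). A1 meets SD tangentially, so LD is at right angles to SD, so L = D + (0, -6.8) = (-19.3, -6.80). On A1, D sits at bearing 90° from L; an 82° counterclockwise sweep puts T at bearing 172°, so T = L + 6.8·(cos 172°, sin 172°) = (-26.0, -5.85). The tangent condition forces LT to be normal to TU, so TU runs along (−sin 172°, cos 172°); with |TU| = 22.8, U = (-29.2, -28.4). Then |SU| = |U − S| = 40.8.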